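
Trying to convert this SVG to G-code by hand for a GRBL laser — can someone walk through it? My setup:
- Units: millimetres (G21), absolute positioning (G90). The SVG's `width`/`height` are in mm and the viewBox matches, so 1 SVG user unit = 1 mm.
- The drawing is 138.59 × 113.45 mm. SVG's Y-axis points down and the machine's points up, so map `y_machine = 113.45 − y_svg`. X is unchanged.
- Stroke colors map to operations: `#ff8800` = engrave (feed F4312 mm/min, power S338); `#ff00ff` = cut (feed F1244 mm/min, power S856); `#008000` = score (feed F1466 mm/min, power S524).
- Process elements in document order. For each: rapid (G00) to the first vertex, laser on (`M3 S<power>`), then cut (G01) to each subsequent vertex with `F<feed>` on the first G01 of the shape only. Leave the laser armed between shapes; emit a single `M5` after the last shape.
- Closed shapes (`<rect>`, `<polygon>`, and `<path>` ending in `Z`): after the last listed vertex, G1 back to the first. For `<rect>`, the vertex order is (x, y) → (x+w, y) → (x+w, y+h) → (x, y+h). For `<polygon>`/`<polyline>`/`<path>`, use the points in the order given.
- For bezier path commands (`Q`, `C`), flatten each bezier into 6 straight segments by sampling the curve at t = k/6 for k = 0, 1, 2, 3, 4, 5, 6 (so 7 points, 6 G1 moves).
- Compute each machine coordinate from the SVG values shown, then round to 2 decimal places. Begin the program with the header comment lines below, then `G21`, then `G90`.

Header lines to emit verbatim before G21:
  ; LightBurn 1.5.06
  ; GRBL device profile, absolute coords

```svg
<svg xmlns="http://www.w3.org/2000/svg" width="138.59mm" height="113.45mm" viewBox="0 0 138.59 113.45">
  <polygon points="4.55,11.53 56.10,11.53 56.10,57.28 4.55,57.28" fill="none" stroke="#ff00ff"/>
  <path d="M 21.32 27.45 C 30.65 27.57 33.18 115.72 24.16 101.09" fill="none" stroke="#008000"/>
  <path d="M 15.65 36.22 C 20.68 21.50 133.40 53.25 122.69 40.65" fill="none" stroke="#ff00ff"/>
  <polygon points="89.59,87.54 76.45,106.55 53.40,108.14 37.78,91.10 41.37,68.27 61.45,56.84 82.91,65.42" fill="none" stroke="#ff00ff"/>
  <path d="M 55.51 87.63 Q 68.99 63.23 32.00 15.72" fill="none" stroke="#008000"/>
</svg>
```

; LightBurn 1.5.06
; GRBL device profile, absolute coords
G21
G90
G00 X4.55 Y101.92
M3 S856
G01 X56.10 Y101.92 F1244
G01 X56.10 Y56.17
G01 X4.55 Y56.17
G01 X4.55 Y101.92
G00 X21.32 Y86.00
M3 S524
G01 X25.40 Y79.49 F1466
G01 X28.21 Y63.60
G01 X29.62 Y43.65
G01 X29.51 Y24.92
G01 X27.73 Y12.73
G01 X24.16 Y12.36
G00 X15.65 Y77.23
M3 S856
G01 X26.07 Y81.14 F1244
G01 X48.02 Y79.82
G01 X75.07 Y75.81
G01 X100.82 Y71.62
G01 X118.83 Y69.78
G01 X122.69 Y72.80
G00 X89.59 Y25.91
M3 S856
G01 X76.45 Y6.90 F1244
G01 X53.40 Y5.31
G01 X37.78 Y22.35
G01 X41.37 Y45.18
G01 X61.45 Y56.61
G01 X82.91 Y48.03
G01 X89.59 Y25.91
G00 X55.51 Y25.82
M3 S524
G01 X58.60 Y34.60 F1466
G01 X58.89 Y44.65
G01 X56.37 Y56.00
G01 X51.05 Y68.62
G01 X42.93 Y82.54
G01 X32.00 Y97.73
M5

viewBox `0 0 138.59 113.45` with mm width/height → 1 unit = 1 mm. Flip: y_m = 113.45 − y_svg.

**Shape 1** — `<polygon>` rectangle, stroke `#ff00ff` → cut (S856, F1244). Machine vertices: (4.55,101.92) → (56.10,101.92) → (56.10,56.17) → (4.55,56.17) → (4.55,101.92). Closed: final G1 returns to the first vertex.

**Shape 2** — `<path>` cubic bezier, stroke `#008000` → score (S524, F1466). Control points (SVG): P0=(21.32,27.45), P1=(30.65,27.57), P2=(33.18,115.72), P3=(24.16,101.09); sampled at t=k/6. Machine vertices: (21.32,86.00) → (25.40,79.49) → (28.21,63.60) → (29.62,43.65) → (29.51,24.92) → (27.73,12.73) → (24.16,12.36). Open path.

**Shape 3** — `<path>` cubic bezier, stroke `#ff00ff` → cut (S856, F1244). Control points (SVG): P0=(15.65,36.22), P1=(20.68,21.50), P2=(133.40,53.25), P3=(122.69,40.65); sampled at t=k/6. Machine vertices: (15.65,77.23) → (26.07,81.14) → (48.02,79.82) → (75.07,75.81) → (100.82,71.62) → (118.83,69.78) → (122.69,72.80). Open path.

**Shape 4** — `<polygon>` regular polygon, stroke `#ff00ff` → cut (S856, F1244). Machine vertices: (89.59,25.91) → (76.45,6.90) → (53.40,5.31) → (37.78,22.35) → (41.37,45.18) → (61.45,56.61) → (82.91,48.03) → (89.59,25.91). Closed: final G1 returns to the first vertex.

**Shape 5** — `<path>` quadratic bezier, stroke `#008000` → score (S524, F1466). Control points (SVG): P0=(55.51,87.63), P1=(68.99,63.23), P2=(32.00,15.72); sampled at t=k/6. Machine vertices: (55.51,25.82) → (58.60,34.60) → (58.89,44.65) → (56.37,56.00) → (51.05,68.62) → (42.93,82.54) → (32.00,97.73). Open path.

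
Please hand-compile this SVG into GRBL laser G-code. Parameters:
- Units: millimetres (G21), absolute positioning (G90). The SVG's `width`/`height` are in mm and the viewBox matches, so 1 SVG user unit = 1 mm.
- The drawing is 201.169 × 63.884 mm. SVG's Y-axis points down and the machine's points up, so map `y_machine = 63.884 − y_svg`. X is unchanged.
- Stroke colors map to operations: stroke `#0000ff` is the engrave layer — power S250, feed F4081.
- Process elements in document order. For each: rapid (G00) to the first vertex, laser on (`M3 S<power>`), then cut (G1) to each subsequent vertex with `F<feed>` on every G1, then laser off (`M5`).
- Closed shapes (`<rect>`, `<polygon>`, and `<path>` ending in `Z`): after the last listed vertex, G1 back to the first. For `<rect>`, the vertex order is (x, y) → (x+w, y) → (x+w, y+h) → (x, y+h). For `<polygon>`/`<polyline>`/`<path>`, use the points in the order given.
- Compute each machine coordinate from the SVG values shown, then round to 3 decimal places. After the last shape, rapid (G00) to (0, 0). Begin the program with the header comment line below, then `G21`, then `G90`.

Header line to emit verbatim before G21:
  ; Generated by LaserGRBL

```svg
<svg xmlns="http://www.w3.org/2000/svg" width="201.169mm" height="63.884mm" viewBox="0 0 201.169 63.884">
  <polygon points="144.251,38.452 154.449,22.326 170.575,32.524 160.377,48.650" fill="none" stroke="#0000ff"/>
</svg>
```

; Generated by LaserGRBL
G21
G90
G00 X144.251 Y25.432
M3 S250
G1 X154.449 Y41.558 F4081
G1 X170.575 Y31.360 F4081
G1 X160.377 Y15.234 F4081
G1 X144.251 Y25.432 F4081
M5
G00 X0.000 Y0.000

Since the viewBox matches the mm dimensions, user units are millimetres directly. The only transform is the Y-flip y_m = 63.884 − y_svg.

Shape 1 is a regular polygon drawn with `<polygon>`. Its stroke #0000ff means engrave at S250, F4081. After flipping Y the toolpath is (144.251,25.432) → (154.449,41.558) → (170.575,31.360) → (160.377,15.234) → (144.251,25.432), returning to the start.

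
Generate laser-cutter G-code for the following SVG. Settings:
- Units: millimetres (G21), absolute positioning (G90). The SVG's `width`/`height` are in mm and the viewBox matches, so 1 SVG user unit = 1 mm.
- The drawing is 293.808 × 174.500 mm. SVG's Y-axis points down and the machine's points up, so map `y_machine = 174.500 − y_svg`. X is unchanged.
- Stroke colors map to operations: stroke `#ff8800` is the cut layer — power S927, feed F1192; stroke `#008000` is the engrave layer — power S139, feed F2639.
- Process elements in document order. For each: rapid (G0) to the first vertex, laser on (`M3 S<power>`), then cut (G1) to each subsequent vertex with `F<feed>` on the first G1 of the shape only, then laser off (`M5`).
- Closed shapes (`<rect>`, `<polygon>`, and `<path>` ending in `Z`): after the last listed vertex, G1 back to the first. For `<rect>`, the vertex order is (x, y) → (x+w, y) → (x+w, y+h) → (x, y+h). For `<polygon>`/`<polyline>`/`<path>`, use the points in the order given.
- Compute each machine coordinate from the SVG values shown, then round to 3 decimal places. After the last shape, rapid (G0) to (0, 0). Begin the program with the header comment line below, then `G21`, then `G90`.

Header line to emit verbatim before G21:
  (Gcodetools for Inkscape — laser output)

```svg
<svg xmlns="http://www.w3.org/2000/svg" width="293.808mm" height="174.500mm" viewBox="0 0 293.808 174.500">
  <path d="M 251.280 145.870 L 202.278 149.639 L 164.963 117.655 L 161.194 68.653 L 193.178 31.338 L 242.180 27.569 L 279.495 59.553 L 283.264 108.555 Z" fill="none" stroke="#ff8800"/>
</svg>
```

(Gcodetools for Inkscape — laser output)
G21
G90
G0 X251.280 Y28.630
M3 S927
G1 X202.278 Y24.861 F1192
G1 X164.963 Y56.845
G1 X161.194 Y105.847
G1 X193.178 Y143.162
G1 X242.180 Y146.931
G1 X279.495 Y114.947
G1 X283.264 Y65.945
G1 X251.280 Y28.630
M5
G0 X0.000 Y0.000

1 u = 1 mm; y_m = 174.500 − y.

[1] `<path>` regular polygon, #ff8800→cut S927 F1192: (251.280,28.630) → (202.278,24.861) → (164.963,56.845) → (161.194,105.847) → (193.178,143.162) → (242.180,146.931) → (279.495,114.947) → (283.264,65.945) → (251.280,28.630) (closed)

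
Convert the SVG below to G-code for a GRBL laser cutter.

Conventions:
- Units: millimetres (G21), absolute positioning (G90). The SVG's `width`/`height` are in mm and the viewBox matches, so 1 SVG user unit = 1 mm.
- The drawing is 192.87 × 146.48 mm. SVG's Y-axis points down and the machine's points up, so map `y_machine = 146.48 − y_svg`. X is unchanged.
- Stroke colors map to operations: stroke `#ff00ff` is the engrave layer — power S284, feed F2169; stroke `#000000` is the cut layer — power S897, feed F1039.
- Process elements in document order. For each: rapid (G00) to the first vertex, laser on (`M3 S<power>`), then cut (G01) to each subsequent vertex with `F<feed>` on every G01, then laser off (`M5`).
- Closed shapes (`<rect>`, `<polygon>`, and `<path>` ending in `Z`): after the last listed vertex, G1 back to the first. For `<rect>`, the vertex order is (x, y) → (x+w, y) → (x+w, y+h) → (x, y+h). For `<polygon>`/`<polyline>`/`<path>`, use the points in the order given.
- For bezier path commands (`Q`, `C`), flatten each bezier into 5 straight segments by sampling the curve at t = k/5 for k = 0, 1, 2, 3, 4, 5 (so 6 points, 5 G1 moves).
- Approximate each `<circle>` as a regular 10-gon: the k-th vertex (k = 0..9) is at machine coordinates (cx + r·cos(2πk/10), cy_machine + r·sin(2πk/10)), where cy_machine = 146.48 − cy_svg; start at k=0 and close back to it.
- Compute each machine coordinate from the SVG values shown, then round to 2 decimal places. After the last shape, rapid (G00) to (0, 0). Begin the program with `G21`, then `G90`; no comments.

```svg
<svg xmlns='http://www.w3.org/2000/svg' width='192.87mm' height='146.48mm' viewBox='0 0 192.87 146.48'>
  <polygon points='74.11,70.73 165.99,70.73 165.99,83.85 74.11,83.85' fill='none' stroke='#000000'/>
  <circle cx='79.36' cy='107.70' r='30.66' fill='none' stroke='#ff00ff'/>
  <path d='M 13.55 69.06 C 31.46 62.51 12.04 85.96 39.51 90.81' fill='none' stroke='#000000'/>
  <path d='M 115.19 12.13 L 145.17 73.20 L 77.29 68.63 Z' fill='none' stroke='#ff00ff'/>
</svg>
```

viewBox `0 0 192.87 146.48` with mm width/height → 1 unit = 1 mm. Flip: y_m = 146.48 − y_svg.

**Shape 1** — `<polygon>` rectangle, stroke `#000000` → cut (S897, F1039). Machine vertices: (74.11,75.75) → (165.99,75.75) → (165.99,62.63) → (74.11,62.63) → (74.11,75.75). Closed: final G1 returns to the first vertex.

**Shape 2** — `<circle>` circle, stroke `#ff00ff` → engrave (S284, F2169). Machine vertices: (110.02,38.78) → (104.16,56.80) → (88.83,67.94) → (69.89,67.94) → (54.56,56.80) → (48.70,38.78) → (54.56,20.76) → (69.89,9.62) → (88.83,9.62) → (104.16,20.76) → (110.02,38.78). Closed: final G1 returns to the first vertex.

**Shape 3** — `<path>` cubic bezier, stroke `#000000` → cut (S897, F1039). Control points (SVG): P0=(13.55,69.06), P1=(31.46,62.51), P2=(12.04,85.96), P3=(39.51,90.81); sampled at t=k/5. Machine vertices: (13.55,77.42) → (20.49,78.14) → (22.51,73.99) → (23.66,67.31) → (27.98,60.42) → (39.51,55.67). Open path.

**Shape 4** — `<path>` regular polygon, stroke `#ff00ff` → engrave (S284, F2169). Machine vertices: (115.19,134.35) → (145.17,73.28) → (77.29,77.85) → (115.19,134.35). Closed: final G1 returns to the first vertex.

G21
G90
G00 X74.11 Y75.75
M3 S897
G01 X165.99 Y75.75 F1039
G01 X165.99 Y62.63 F1039
G01 X74.11 Y62.63 F1039
G01 X74.11 Y75.75 F1039
M5
G00 X110.02 Y38.78
M3 S284
G01 X104.16 Y56.80 F2169
G01 X88.83 Y67.94 F2169
G01 X69.89 Y67.94 F2169
G01 X54.56 Y56.80 F2169
G01 X48.70 Y38.78 F2169
G01 X54.56 Y20.76 F2169
G01 X69.89 Y9.62 F2169
G01 X88.83 Y9.62 F2169
G01 X104.16 Y20.76 F2169
G01 X110.02 Y38.78 F2169
M5
G00 X13.55 Y77.42
M3 S897
G01 X20.49 Y78.14 F1039
G01 X22.51 Y73.99 F1039
G01 X23.66 Y67.31 F1039
G01 X27.98 Y60.42 F1039
G01 X39.51 Y55.67 F1039
M5
G00 X115.19 Y134.35
M3 S284
G01 X145.17 Y73.28 F2169
G01 X77.29 Y77.85 F2169
G01 X115.19 Y134.35 F2169
M5
G00 X0.00 Y0.00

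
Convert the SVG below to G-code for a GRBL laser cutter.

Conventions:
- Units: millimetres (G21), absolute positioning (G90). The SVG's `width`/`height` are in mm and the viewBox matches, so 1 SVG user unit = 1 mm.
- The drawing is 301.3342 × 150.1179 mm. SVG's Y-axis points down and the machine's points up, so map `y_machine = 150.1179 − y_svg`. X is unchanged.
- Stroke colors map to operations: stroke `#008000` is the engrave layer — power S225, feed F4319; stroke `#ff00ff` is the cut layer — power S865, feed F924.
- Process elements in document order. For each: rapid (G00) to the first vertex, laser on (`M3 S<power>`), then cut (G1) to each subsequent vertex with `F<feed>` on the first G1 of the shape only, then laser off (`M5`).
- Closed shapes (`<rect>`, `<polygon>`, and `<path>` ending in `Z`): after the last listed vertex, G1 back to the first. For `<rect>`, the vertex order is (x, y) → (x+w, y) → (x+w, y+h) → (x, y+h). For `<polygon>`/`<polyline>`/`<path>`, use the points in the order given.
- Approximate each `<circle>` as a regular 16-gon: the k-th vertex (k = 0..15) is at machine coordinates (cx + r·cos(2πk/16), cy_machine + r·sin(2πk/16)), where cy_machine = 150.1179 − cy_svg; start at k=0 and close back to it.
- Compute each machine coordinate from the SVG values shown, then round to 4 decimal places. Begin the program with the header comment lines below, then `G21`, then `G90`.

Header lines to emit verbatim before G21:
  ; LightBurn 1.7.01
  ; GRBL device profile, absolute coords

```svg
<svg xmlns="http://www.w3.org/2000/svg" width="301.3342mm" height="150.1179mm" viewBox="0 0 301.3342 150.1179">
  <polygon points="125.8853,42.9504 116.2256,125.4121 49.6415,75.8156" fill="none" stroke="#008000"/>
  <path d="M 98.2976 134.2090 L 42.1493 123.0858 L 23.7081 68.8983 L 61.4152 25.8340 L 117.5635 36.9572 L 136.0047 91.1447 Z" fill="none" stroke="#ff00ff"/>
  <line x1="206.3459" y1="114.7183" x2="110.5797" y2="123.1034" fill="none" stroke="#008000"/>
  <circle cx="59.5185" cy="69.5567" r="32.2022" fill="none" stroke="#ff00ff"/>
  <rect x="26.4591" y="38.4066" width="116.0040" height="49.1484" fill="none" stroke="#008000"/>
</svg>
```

Since the viewBox matches the mm dimensions, user units are millimetres directly. The only transform is the Y-flip y_m = 150.1179 − y_svg.

Shape 1 is a regular polygon drawn with `<polygon>`. Its stroke #008000 means engrave at S225, F4319. After flipping Y the toolpath is (125.8853,107.1675) → (116.2256,24.7058) → (49.6415,74.3023) → (125.8853,107.1675), returning to the start.

Shape 2 is a regular polygon drawn with `<path>`. Its stroke #ff00ff means cut at S865, F924. After flipping Y the toolpath is (98.2976,15.9089) → (42.1493,27.0321) → (23.7081,81.2196) → (61.4152,124.2839) → (117.5635,113.1607) → (136.0047,58.9732) → (98.2976,15.9089), returning to the start.

Shape 3 is a line segment drawn with `<line>`. Its stroke #008000 means engrave at S225, F4319. After flipping Y the toolpath is (206.3459,35.3996) → (110.5797,27.0145).

Shape 4 is a circle drawn with `<circle>`. Its stroke #ff00ff means cut at S865, F924. After flipping Y the toolpath is (91.7207,80.5612) → (89.2695,92.8844) → (82.2889,103.3316) → (71.8417,110.3122) → (59.5185,112.7634) → (47.1953,110.3122) → (36.7481,103.3316) → (29.7675,92.8844) → (27.3163,80.5612) → (29.7675,68.2380) → (36.7481,57.7908) → (47.1953,50.8102) → (59.5185,48.3590) → (71.8417,50.8102) → (82.2889,57.7908) → (89.2695,68.2380) → (91.7207,80.5612), returning to the start.

Shape 5 is a rectangle drawn with `<rect>`. Its stroke #008000 means engrave at S225, F4319. After flipping Y the toolpath is (26.4591,111.7113) → (142.4631,111.7113) → (142.4631,62.5629) → (26.4591,62.5629) → (26.4591,111.7113), returning to the start.

; LightBurn 1.7.01
; GRBL device profile, absolute coords
G21
G90
G00 X125.8853 Y107.1675
M3 S225
G1 X116.2256 Y24.7058 F4319
G1 X49.6415 Y74.3023
G1 X125.8853 Y107.1675
M5
G00 X98.2976 Y15.9089
M3 S865
G1 X42.1493 Y27.0321 F924
G1 X23.7081 Y81.2196
G1 X61.4152 Y124.2839
G1 X117.5635 Y113.1607
G1 X136.0047 Y58.9732
G1 X98.2976 Y15.9089
M5
G00 X206.3459 Y35.3996
M3 S225
G1 X110.5797 Y27.0145 F4319
M5
G00 X91.7207 Y80.5612
M3 S865
G1 X89.2695 Y92.8844 F924
G1 X82.2889 Y103.3316
G1 X71.8417 Y110.3122
G1 X59.5185 Y112.7634
G1 X47.1953 Y110.3122
G1 X36.7481 Y103.3316
G1 X29.7675 Y92.8844
G1 X27.3163 Y80.5612
G1 X29.7675 Y68.2380
G1 X36.7481 Y57.7908
G1 X47.1953 Y50.8102
G1 X59.5185 Y48.3590
G1 X71.8417 Y50.8102
G1 X82.2889 Y57.7908
G1 X89.2695 Y68.2380
G1 X91.7207 Y80.5612
M5
G00 X26.4591 Y111.7113
M3 S225
G1 X142.4631 Y111.7113 F4319
G1 X142.4631 Y62.5629
G1 X26.4591 Y62.5629
G1 X26.4591 Y111.7113
M5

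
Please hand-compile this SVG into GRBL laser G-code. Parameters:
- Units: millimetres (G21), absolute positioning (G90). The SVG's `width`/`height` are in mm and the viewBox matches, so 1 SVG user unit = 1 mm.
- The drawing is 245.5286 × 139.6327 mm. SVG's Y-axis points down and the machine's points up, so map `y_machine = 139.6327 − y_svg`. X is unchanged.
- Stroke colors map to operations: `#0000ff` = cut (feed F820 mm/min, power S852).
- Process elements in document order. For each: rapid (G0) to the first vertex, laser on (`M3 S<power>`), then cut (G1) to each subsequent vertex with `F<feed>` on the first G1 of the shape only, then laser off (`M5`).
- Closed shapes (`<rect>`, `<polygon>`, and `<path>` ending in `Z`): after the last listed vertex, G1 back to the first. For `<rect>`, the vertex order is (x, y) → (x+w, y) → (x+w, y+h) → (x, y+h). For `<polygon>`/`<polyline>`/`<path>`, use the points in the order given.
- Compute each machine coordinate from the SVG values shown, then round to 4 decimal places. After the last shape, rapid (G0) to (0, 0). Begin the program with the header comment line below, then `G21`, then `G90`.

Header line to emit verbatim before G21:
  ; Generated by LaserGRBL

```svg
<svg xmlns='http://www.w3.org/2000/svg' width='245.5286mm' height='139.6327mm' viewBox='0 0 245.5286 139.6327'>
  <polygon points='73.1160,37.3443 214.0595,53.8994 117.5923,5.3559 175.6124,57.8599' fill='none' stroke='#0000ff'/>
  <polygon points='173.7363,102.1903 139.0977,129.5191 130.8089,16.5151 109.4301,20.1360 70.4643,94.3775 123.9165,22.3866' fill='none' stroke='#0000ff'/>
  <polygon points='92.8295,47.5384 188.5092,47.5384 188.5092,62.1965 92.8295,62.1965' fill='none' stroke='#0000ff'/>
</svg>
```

; Generated by LaserGRBL
G21
G90
G0 X73.1160 Y102.2884
M3 S852
G1 X214.0595 Y85.7333 F820
G1 X117.5923 Y134.2768
G1 X175.6124 Y81.7728
G1 X73.1160 Y102.2884
M5
G0 X173.7363 Y37.4424
M3 S852
G1 X139.0977 Y10.1136 F820
G1 X130.8089 Y123.1176
G1 X109.4301 Y119.4967
G1 X70.4643 Y45.2552
G1 X123.9165 Y117.2461
G1 X173.7363 Y37.4424
M5
G0 X92.8295 Y92.0943
M3 S852
G1 X188.5092 Y92.0943 F820
G1 X188.5092 Y77.4362
G1 X92.8295 Y77.4362
G1 X92.8295 Y92.0943
M5
G0 X0.0000 Y0.0000

1 u = 1 mm; y_m = 139.6327 − y.

[1] `<polygon>` closed polygon, #0000ff→cut S852 F820: (73.1160,102.2884) → (214.0595,85.7333) → (117.5923,134.2768) → (175.6124,81.7728) → (73.1160,102.2884) (closed)

[2] `<polygon>` closed polygon, #0000ff→cut S852 F820: (173.7363,37.4424) → (139.0977,10.1136) → (130.8089,123.1176) → (109.4301,119.4967) → (70.4643,45.2552) → (123.9165,117.2461) → (173.7363,37.4424) (closed)

[3] `<polygon>` rectangle, #0000ff→cut S852 F820: (92.8295,92.0943) → (188.5092,92.0943) → (188.5092,77.4362) → (92.8295,77.4362) → (92.8295,92.0943) (closed)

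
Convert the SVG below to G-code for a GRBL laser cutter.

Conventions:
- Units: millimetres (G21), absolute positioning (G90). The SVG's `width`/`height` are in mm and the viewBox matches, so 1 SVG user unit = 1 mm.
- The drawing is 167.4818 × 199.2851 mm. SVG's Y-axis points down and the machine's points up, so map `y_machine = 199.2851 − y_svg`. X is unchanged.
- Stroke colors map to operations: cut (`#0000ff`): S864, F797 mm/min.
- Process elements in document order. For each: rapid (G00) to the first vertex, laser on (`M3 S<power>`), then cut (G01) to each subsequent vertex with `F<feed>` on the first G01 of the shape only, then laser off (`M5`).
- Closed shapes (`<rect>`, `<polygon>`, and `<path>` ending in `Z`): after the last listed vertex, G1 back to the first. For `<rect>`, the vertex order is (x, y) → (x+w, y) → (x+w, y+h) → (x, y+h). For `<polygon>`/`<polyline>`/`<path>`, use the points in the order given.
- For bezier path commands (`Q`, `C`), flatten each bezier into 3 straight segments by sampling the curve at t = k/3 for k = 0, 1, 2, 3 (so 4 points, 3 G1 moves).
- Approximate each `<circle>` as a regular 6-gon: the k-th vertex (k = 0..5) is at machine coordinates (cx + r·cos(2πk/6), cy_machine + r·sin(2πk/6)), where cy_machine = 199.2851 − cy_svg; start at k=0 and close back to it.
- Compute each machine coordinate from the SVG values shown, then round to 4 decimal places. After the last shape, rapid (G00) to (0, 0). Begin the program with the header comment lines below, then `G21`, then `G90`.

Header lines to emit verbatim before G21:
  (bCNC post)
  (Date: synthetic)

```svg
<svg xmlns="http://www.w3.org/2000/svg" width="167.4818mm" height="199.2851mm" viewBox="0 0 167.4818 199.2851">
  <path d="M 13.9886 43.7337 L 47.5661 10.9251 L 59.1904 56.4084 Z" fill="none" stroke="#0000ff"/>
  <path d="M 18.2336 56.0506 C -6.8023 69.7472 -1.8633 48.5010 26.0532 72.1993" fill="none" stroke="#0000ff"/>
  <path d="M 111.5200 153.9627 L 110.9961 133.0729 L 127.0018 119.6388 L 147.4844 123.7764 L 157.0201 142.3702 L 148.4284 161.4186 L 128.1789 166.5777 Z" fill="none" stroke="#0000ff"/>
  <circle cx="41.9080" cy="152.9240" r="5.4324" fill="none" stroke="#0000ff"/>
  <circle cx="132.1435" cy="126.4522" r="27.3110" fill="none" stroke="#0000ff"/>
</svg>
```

viewBox `0 0 167.4818 199.2851` with mm width/height → 1 unit = 1 mm. Flip: y_m = 199.2851 − y_svg.

**Shape 1** — `<path>` regular polygon, stroke `#0000ff` → cut (S864, F797). Machine vertices: (13.9886,155.5514) → (47.5661,188.3600) → (59.1904,142.8767) → (13.9886,155.5514). Closed: final G1 returns to the first vertex.

**Shape 2** — `<path>` cubic bezier, stroke `#0000ff` → cut (S864, F797). Control points (SVG): P0=(18.2336,56.0506), P1=(-6.8023,69.7472), P2=(-1.8633,48.5010), P3=(26.0532,72.1993); sampled at t=k/3. Machine vertices: (18.2336,143.2345) → (2.9302,138.2267) → (6.0550,138.7614) → (26.0532,127.0858). Open path.

**Shape 3** — `<path>` regular polygon, stroke `#0000ff` → cut (S864, F797). Machine vertices: (111.5200,45.3224) → (110.9961,66.2122) → (127.0018,79.6463) → (147.4844,75.5087) → (157.0201,56.9149) → (148.4284,37.8665) → (128.1789,32.7074) → (111.5200,45.3224). Closed: final G1 returns to the first vertex.

**Shape 4** — `<circle>` circle, stroke `#0000ff` → cut (S864, F797). Machine vertices: (47.3404,46.3611) → (44.6242,51.0657) → (39.1918,51.0657) → (36.4756,46.3611) → (39.1918,41.6565) → (44.6242,41.6565) → (47.3404,46.3611). Closed: final G1 returns to the first vertex.

**Shape 5** — `<circle>` circle, stroke `#0000ff` → cut (S864, F797). Machine vertices: (159.4545,72.8329) → (145.7990,96.4849) → (118.4880,96.4849) → (104.8325,72.8329) → (118.4880,49.1809) → (145.7990,49.1809) → (159.4545,72.8329). Closed: final G1 returns to the first vertex.

(bCNC post)
(Date: synthetic)
G21
G90
G00 X13.9886 Y155.5514
M3 S864
G01 X47.5661 Y188.3600 F797
G01 X59.1904 Y142.8767
G01 X13.9886 Y155.5514
M5
G00 X18.2336 Y143.2345
M3 S864
G01 X2.9302 Y138.2267 F797
G01 X6.0550 Y138.7614
G01 X26.0532 Y127.0858
M5
G00 X111.5200 Y45.3224
M3 S864
G01 X110.9961 Y66.2122 F797
G01 X127.0018 Y79.6463
G01 X147.4844 Y75.5087
G01 X157.0201 Y56.9149
G01 X148.4284 Y37.8665
G01 X128.1789 Y32.7074
G01 X111.5200 Y45.3224
M5
G00 X47.3404 Y46.3611
M3 S864
G01 X44.6242 Y51.0657 F797
G01 X39.1918 Y51.0657
G01 X36.4756 Y46.3611
G01 X39.1918 Y41.6565
G01 X44.6242 Y41.6565
G01 X47.3404 Y46.3611
M5
G00 X159.4545 Y72.8329
M3 S864
G01 X145.7990 Y96.4849 F797
G01 X118.4880 Y96.4849
G01 X104.8325 Y72.8329
G01 X118.4880 Y49.1809
G01 X145.7990 Y49.1809
G01 X159.4545 Y72.8329
M5
G00 X0.0000 Y0.0000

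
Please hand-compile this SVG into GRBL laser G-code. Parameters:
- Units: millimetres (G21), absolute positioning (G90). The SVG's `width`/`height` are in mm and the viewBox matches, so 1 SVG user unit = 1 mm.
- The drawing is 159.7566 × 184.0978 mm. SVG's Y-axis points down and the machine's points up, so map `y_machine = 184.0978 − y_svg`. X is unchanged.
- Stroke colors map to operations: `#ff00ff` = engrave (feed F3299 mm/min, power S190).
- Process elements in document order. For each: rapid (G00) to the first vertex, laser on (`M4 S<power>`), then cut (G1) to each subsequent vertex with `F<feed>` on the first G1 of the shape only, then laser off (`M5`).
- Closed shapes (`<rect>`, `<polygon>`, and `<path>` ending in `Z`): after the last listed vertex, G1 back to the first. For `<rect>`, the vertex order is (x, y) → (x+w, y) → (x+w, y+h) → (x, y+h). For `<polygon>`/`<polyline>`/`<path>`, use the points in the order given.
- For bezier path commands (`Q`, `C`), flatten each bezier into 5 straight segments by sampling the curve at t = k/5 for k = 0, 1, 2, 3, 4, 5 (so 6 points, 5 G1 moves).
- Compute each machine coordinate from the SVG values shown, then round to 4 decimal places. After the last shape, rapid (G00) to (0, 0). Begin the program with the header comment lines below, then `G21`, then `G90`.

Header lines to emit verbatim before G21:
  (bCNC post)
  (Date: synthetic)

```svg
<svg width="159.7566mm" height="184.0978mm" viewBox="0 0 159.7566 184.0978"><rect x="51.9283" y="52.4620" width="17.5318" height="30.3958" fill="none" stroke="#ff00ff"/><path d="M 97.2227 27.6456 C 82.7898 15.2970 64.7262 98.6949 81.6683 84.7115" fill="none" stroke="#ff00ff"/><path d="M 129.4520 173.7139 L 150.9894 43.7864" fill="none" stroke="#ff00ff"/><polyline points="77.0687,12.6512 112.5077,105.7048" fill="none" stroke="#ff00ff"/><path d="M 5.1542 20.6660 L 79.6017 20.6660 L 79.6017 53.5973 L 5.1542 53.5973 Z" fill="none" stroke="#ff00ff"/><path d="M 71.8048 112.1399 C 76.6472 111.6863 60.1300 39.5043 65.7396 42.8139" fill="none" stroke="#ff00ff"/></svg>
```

viewBox `0 0 159.7566 184.0978` with mm width/height → 1 unit = 1 mm. Flip: y_m = 184.0978 − y_svg.

**Shape 1** — `<rect>` rectangle, stroke `#ff00ff` → engrave (S190, F3299). Machine vertices: (51.9283,131.6358) → (69.4601,131.6358) → (69.4601,101.2400) → (51.9283,101.2400) → (51.9283,131.6358). Closed: final G1 returns to the first vertex.

**Shape 2** — `<path>` cubic bezier, stroke `#ff00ff` → engrave (S190, F3299). Control points (SVG): P0=(97.2227,27.6456), P1=(82.7898,15.2970), P2=(64.7262,98.6949), P3=(81.6683,84.7115); sampled at t=k/5. Machine vertices: (97.2227,156.4522) → (88.4364,153.9168) → (80.6332,137.6724) → (75.6678,116.9891) → (75.3946,101.1370) → (81.6683,99.3863). Open path.

**Shape 3** — `<path>` line segment, stroke `#ff00ff` → engrave (S190, F3299). Machine vertices: (129.4520,10.3839) → (150.9894,140.3114). Open path.

**Shape 4** — `<polyline>` line segment, stroke `#ff00ff` → engrave (S190, F3299). Machine vertices: (77.0687,171.4466) → (112.5077,78.3930). Open path.

**Shape 5** — `<path>` rectangle, stroke `#ff00ff` → engrave (S190, F3299). Machine vertices: (5.1542,163.4318) → (79.6017,163.4318) → (79.6017,130.5005) → (5.1542,130.5005) → (5.1542,163.4318). Closed: final G1 returns to the first vertex.

**Shape 6** — `<path>` cubic bezier, stroke `#ff00ff` → engrave (S190, F3299). Control points (SVG): P0=(71.8048,112.1399), P1=(76.6472,111.6863), P2=(60.1300,39.5043), P3=(65.7396,42.8139); sampled at t=k/5. Machine vertices: (71.8048,71.9579) → (72.4950,79.6597) → (70.1462,97.5098) → (66.8458,118.4415) → (64.6812,135.3884) → (65.7396,141.2839). Open path.

(bCNC post)
(Date: synthetic)
G21
G90
G00 X51.9283 Y131.6358
M4 S190
G1 X69.4601 Y131.6358 F3299
G1 X69.4601 Y101.2400
G1 X51.9283 Y101.2400
G1 X51.9283 Y131.6358
M5
G00 X97.2227 Y156.4522
M4 S190
G1 X88.4364 Y153.9168 F3299
G1 X80.6332 Y137.6724
G1 X75.6678 Y116.9891
G1 X75.3946 Y101.1370
G1 X81.6683 Y99.3863
M5
G00 X129.4520 Y10.3839
M4 S190
G1 X150.9894 Y140.3114 F3299
M5
G00 X77.0687 Y171.4466
M4 S190
G1 X112.5077 Y78.3930 F3299
M5
G00 X5.1542 Y163.4318
M4 S190
G1 X79.6017 Y163.4318 F3299
G1 X79.6017 Y130.5005
G1 X5.1542 Y130.5005
G1 X5.1542 Y163.4318
M5
G00 X71.8048 Y71.9579
M4 S190
G1 X72.4950 Y79.6597 F3299
G1 X70.1462 Y97.5098
G1 X66.8458 Y118.4415
G1 X64.6812 Y135.3884
G1 X65.7396 Y141.2839
M5
G00 X0.0000 Y0.0000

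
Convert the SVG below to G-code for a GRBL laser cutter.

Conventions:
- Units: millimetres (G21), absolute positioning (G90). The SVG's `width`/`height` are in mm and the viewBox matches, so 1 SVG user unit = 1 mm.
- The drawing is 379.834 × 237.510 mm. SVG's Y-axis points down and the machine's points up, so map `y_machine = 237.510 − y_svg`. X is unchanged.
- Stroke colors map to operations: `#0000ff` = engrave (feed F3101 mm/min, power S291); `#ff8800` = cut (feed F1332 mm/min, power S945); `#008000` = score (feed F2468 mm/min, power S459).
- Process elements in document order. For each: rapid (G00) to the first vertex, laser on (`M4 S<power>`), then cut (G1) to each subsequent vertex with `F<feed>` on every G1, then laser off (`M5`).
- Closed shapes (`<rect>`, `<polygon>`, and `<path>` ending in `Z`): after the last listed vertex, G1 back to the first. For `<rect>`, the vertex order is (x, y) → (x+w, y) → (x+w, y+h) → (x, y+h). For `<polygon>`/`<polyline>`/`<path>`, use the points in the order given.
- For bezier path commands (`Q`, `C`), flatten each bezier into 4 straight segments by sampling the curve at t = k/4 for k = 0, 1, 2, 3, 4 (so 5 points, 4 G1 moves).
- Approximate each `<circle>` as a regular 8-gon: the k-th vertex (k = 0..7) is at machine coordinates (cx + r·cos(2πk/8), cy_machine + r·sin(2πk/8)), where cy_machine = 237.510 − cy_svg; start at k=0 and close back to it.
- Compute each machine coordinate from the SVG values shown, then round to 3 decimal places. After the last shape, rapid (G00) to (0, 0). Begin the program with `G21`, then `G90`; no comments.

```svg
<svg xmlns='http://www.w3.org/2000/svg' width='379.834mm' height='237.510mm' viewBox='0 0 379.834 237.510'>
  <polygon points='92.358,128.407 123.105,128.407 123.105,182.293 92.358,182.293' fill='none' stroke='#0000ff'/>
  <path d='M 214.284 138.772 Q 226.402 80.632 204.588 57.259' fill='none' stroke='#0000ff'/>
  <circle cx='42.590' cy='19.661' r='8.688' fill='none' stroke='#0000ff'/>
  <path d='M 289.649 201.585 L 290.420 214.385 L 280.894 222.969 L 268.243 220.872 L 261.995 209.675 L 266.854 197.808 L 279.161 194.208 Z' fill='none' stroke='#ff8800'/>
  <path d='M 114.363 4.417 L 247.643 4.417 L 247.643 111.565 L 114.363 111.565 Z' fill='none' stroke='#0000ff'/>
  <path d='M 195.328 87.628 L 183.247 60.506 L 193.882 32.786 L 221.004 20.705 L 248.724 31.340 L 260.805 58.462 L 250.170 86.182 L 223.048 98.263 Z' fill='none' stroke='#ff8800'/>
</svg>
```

viewBox `0 0 379.834 237.510` with mm width/height → 1 unit = 1 mm. Flip: y_m = 237.510 − y_svg.

**Shape 1** — `<polygon>` rectangle, stroke `#0000ff` → engrave (S291, F3101). Machine vertices: (92.358,109.103) → (123.105,109.103) → (123.105,55.217) → (92.358,55.217) → (92.358,109.103). Closed: final G1 returns to the first vertex.

**Shape 2** — `<path>` quadratic bezier, stroke `#0000ff` → engrave (S291, F3101). Control points (SVG): P0=(214.284,138.772), P1=(226.402,80.632), P2=(204.588,57.259); sampled at t=k/4. Machine vertices: (214.284,98.738) → (218.222,125.635) → (217.919,148.186) → (213.374,166.392) → (204.588,180.251). Open path.

**Shape 3** — `<circle>` circle, stroke `#0000ff` → engrave (S291, F3101). Machine vertices: (51.278,217.849) → (48.733,223.992) → (42.590,226.537) → (36.447,223.992) → (33.902,217.849) → (36.447,211.706) → (42.590,209.161) → (48.733,211.706) → (51.278,217.849). Closed: final G1 returns to the first vertex.

**Shape 4** — `<path>` regular polygon, stroke `#ff8800` → cut (S945, F1332). Machine vertices: (289.649,35.925) → (290.420,23.125) → (280.894,14.541) → (268.243,16.638) → (261.995,27.835) → (266.854,39.702) → (279.161,43.302) → (289.649,35.925). Closed: final G1 returns to the first vertex.

**Shape 5** — `<path>` rectangle, stroke `#0000ff` → engrave (S291, F3101). Machine vertices: (114.363,233.093) → (247.643,233.093) → (247.643,125.945) → (114.363,125.945) → (114.363,233.093). Closed: final G1 returns to the first vertex.

**Shape 6** — `<path>` regular polygon, stroke `#ff8800` → cut (S945, F1332). Machine vertices: (195.328,149.882) → (183.247,177.004) → (193.882,204.724) → (221.004,216.805) → (248.724,206.170) → (260.805,179.048) → (250.170,151.328) → (223.048,139.247) → (195.328,149.882). Closed: final G1 returns to the first vertex.

G21
G90
G00 X92.358 Y109.103
M4 S291
G1 X123.105 Y109.103 F3101
G1 X123.105 Y55.217 F3101
G1 X92.358 Y55.217 F3101
G1 X92.358 Y109.103 F3101
M5
G00 X214.284 Y98.738
M4 S291
G1 X218.222 Y125.635 F3101
G1 X217.919 Y148.186 F3101
G1 X213.374 Y166.392 F3101
G1 X204.588 Y180.251 F3101
M5
G00 X51.278 Y217.849
M4 S291
G1 X48.733 Y223.992 F3101
G1 X42.590 Y226.537 F3101
G1 X36.447 Y223.992 F3101
G1 X33.902 Y217.849 F3101
G1 X36.447 Y211.706 F3101
G1 X42.590 Y209.161 F3101
G1 X48.733 Y211.706 F3101
G1 X51.278 Y217.849 F3101
M5
G00 X289.649 Y35.925
M4 S945
G1 X290.420 Y23.125 F1332
G1 X280.894 Y14.541 F1332
G1 X268.243 Y16.638 F1332
G1 X261.995 Y27.835 F1332
G1 X266.854 Y39.702 F1332
G1 X279.161 Y43.302 F1332
G1 X289.649 Y35.925 F1332
M5
G00 X114.363 Y233.093
M4 S291
G1 X247.643 Y233.093 F3101
G1 X247.643 Y125.945 F3101
G1 X114.363 Y125.945 F3101
G1 X114.363 Y233.093 F3101
M5
G00 X195.328 Y149.882
M4 S945
G1 X183.247 Y177.004 F1332
G1 X193.882 Y204.724 F1332
G1 X221.004 Y216.805 F1332
G1 X248.724 Y206.170 F1332
G1 X260.805 Y179.048 F1332
G1 X250.170 Y151.328 F1332
G1 X223.048 Y139.247 F1332
G1 X195.328 Y149.882 F1332
M5
G00 X0.000 Y0.000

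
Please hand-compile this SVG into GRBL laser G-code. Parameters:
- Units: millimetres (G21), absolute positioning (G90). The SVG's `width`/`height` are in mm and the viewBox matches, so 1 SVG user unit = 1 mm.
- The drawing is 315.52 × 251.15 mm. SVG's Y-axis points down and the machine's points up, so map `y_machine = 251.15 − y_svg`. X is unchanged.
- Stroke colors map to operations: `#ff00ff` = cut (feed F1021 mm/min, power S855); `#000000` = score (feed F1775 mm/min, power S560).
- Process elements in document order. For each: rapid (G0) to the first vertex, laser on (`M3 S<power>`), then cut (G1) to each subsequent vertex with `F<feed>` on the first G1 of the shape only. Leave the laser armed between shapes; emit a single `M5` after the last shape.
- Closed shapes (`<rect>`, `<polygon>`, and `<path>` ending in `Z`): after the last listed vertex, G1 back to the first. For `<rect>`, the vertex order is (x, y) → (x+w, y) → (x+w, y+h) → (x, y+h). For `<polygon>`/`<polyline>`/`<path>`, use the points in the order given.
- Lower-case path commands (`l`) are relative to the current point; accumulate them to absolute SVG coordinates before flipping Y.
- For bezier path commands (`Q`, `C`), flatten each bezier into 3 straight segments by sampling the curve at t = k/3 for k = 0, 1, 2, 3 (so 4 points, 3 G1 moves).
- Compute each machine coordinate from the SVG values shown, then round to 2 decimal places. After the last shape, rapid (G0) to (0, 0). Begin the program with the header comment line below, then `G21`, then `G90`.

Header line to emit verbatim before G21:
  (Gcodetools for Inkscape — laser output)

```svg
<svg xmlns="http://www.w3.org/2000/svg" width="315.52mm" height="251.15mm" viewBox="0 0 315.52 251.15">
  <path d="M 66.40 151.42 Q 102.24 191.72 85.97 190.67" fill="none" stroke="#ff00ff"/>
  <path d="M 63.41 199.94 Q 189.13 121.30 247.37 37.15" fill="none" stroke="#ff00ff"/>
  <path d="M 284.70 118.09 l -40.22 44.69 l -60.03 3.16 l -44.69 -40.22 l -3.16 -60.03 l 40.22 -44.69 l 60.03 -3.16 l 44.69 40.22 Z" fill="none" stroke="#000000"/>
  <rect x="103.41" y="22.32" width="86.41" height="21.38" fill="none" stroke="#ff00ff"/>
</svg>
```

Since the viewBox matches the mm dimensions, user units are millimetres directly. The only transform is the Y-flip y_m = 251.15 − y_svg.

Shape 1 is a quadratic bezier drawn with `<path>`. Its stroke #ff00ff means cut at S855, F1021. After flipping Y the toolpath is (66.40,99.73) → (84.50,77.46) → (91.03,64.37) → (85.97,60.48).

Shape 2 is a quadratic bezier drawn with `<path>`. Its stroke #ff00ff means cut at S855, F1021. After flipping Y the toolpath is (63.41,51.21) → (139.73,104.25) → (201.05,158.51) → (247.37,214.00).

Shape 3 is a regular polygon drawn with `<path>`. Its stroke #000000 means score at S560, F1775. After flipping Y the toolpath is (284.70,133.06) → (244.48,88.37) → (184.45,85.21) → (139.76,125.43) → (136.60,185.46) → (176.82,230.15) → (236.85,233.31) → (281.54,193.09) → (284.70,133.06), returning to the start.

Shape 4 is a rectangle drawn with `<rect>`. Its stroke #ff00ff means cut at S855, F1021. After flipping Y the toolpath is (103.41,228.83) → (189.82,228.83) → (189.82,207.45) → (103.41,207.45) → (103.41,228.83), returning to the start.

(Gcodetools for Inkscape — laser output)
G21
G90
G0 X66.40 Y99.73
M3 S855
G1 X84.50 Y77.46 F1021
G1 X91.03 Y64.37
G1 X85.97 Y60.48
G0 X63.41 Y51.21
M3 S855
G1 X139.73 Y104.25 F1021
G1 X201.05 Y158.51
G1 X247.37 Y214.00
G0 X284.70 Y133.06
M3 S560
G1 X244.48 Y88.37 F1775
G1 X184.45 Y85.21
G1 X139.76 Y125.43
G1 X136.60 Y185.46
G1 X176.82 Y230.15
G1 X236.85 Y233.31
G1 X281.54 Y193.09
G1 X284.70 Y133.06
G0 X103.41 Y228.83
M3 S855
G1 X189.82 Y228.83 F1021
G1 X189.82 Y207.45
G1 X103.41 Y207.45
G1 X103.41 Y228.83
M5
G0 X0.00 Y0.00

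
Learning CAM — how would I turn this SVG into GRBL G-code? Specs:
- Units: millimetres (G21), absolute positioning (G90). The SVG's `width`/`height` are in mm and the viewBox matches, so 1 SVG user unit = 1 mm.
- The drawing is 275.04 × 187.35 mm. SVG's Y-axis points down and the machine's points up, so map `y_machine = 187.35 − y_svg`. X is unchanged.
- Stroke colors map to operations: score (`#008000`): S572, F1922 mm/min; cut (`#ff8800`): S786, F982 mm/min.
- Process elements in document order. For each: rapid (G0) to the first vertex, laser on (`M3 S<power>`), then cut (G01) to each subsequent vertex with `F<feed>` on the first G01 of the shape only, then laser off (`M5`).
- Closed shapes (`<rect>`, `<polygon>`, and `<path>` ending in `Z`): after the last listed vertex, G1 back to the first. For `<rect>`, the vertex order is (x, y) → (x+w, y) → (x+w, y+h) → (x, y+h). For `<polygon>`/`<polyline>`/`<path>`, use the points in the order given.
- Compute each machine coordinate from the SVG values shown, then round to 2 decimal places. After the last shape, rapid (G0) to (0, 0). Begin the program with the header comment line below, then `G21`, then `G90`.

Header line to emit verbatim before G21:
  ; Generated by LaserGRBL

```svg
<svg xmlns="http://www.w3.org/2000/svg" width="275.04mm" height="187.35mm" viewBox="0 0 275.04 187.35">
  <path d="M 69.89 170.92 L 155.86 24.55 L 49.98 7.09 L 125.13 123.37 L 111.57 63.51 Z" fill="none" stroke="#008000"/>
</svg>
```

; Generated by LaserGRBL
G21
G90
G0 X69.89 Y16.43
M3 S572
G01 X155.86 Y162.80 F1922
G01 X49.98 Y180.26
G01 X125.13 Y63.98
G01 X111.57 Y123.84
G01 X69.89 Y16.43
M5
G0 X0.00 Y0.00

1 u = 1 mm; y_m = 187.35 − y.

[1] `<path>` closed polygon, #008000→score S572 F1922: (69.89,16.43) → (155.86,162.80) → (49.98,180.26) → (125.13,63.98) → (111.57,123.84) → (69.89,16.43) (closed)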